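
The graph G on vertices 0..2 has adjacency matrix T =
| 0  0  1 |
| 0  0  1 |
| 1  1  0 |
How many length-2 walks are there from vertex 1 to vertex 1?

1

The number of length-2 walks from vertex 1 to vertex 1 is entry (1,1) of T², where T is the adjacency matrix.
T² = [[1, 1, 0], [1, 1, 0], [0, 0, 2]]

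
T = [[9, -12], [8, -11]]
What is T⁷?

[[4377, -6564], [4376, -6563]]

tr T = -2 and det T = -3, so the characteristic polynomial is λ² − (-2)λ + (-3) with roots -3 and 1.
Eigenvectors give P = [[1, 3], [1, 2]] with P⁻¹ = [[-2, 3], [1, -1]], and T = P·diag(-3, 1)·P⁻¹.
Then T⁷ = P·diag(-2187, 1)·P⁻¹ = [[-2187, 3], [-2187, 2]] · [[-2, 3], [1, -1]] = [[4377, -6564], [4376, -6563]].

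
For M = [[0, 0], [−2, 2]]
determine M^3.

M^2 = [[0, 0], [−4, 4]]
M^3 = [[0, 0], [−8, 8]]

[[0, 0], [−8, 8]]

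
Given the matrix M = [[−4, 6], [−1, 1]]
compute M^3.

[[−22, 42], [−7, 13]]

tr M = −3 and det M = 2, so the characteristic polynomial is λ² − (−3)λ + (2) with roots −2 and −1.
Eigenvectors give P = [[3, 2], [1, 1]] with P⁻¹ = [[1, −2], [−1, 3]], and M = P·diag(−2, −1)·P⁻¹.
Then M^3 = P·diag(−8, −1)·P⁻¹ = [[−24, −2], [−8, −1]] · [[1, −2], [−1, 3]] = [[−22, 42], [−7, 13]].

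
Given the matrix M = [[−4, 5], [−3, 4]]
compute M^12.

[[1, 0], [0, 1]]

M² = I (check: tr M = 0 and det M = −1), so M^12 = I since 12 is even.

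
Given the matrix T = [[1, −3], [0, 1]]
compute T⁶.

T = I + N where N = [[0, −3], [0, 0]] is strictly upper-triangular, so N² = 0.
(I + N)⁶ = I + 6·N = [[1, −18], [0, 1]].

[[1, −18], [0, 1]]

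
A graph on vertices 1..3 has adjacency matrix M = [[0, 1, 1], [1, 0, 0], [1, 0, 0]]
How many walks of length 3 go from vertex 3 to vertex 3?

The number of length-3 walks from vertex 3 to vertex 3 is entry (3,3) of M³, where M is the adjacency matrix.
M² = [[2, 0, 0], [0, 1, 1], [0, 1, 1]]
M³ = [[0, 2, 2], [2, 0, 0], [2, 0, 0]]

0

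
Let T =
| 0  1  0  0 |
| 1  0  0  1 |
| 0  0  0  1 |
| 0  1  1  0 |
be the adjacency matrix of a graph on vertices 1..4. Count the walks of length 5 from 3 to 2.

The number of length-5 walks from vertex 3 to vertex 2 is entry (3,2) of T⁵, where T is the adjacency matrix.
T² = [[1, 0, 0, 1], [0, 2, 1, 0], [0, 1, 1, 0], [1, 0, 0, 2]]
T³ = [[0, 2, 1, 0], [2, 0, 0, 3], [1, 0, 0, 2], [0, 3, 2, 0]]
T⁴ = [[2, 0, 0, 3], [0, 5, 3, 0], [0, 3, 2, 0], [3, 0, 0, 5]]
T⁵ = [[0, 5, 3, 0], [5, 0, 0, 8], [3, 0, 0, 5], [0, 8, 5, 0]]

0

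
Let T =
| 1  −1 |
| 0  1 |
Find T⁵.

T = I + N where N = [[0, −1], [0, 0]] is strictly upper-triangular, so N² = 0.
(I + N)⁵ = I + 5·N = [[1, −5], [0, 1]].

[[1, −5], [0, 1]]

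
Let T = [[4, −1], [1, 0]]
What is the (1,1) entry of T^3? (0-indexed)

T^2 = [[15, −4], [4, −1]]
T^3 = [[56, −15], [15, −4]]

−4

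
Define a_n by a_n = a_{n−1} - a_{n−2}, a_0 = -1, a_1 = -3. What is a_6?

With companion matrix B = [[1, -1], [1, 0]], [a_n, a_{n−1}]ᵀ = B·[a_{n−1}, a_{n−2}]ᵀ, so [a_6, a_5]ᵀ = B⁵·[a_1, a_0]ᵀ.
B⁵ = [[0, 1], [-1, 1]], giving [a_6, a_5]ᵀ = [[-1], [2]].

-1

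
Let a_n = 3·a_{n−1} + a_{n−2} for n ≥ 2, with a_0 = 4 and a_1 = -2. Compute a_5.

With companion matrix T = [[3, 1], [1, 0]], [a_n, a_{n−1}]ᵀ = T·[a_{n−1}, a_{n−2}]ᵀ, so [a_5, a_4]ᵀ = T^4·[a_1, a_0]ᵀ.
T^4 = [[109, 33], [33, 10]], giving [a_5, a_4]ᵀ = [[-86], [-26]].

-86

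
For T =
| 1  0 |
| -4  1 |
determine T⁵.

T = I + N where N = [[0, 0], [-4, 0]] is strictly lower-triangular, so N² = 0.
(I + N)⁵ = I + 5·N = [[1, 0], [-20, 1]].

[[1, 0], [-20, 1]]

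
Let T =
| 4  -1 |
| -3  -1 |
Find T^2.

[[19, -3], [-9, 4]]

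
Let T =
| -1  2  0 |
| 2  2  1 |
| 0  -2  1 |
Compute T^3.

T^2 = [[5, 2, 2], [2, 6, 3], [-4, -6, -1]]
T^3 = [[-1, 10, 4], [10, 10, 9], [-8, -18, -7]]

[[-1, 10, 4], [10, 10, 9], [-8, -18, -7]]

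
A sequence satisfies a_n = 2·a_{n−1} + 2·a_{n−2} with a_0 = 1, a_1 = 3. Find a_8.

With companion matrix T = [[2, 2], [1, 0]], [a_n, a_{n−1}]ᵀ = T·[a_{n−1}, a_{n−2}]ᵀ, so [a_8, a_7]ᵀ = T⁷·[a_1, a_0]ᵀ.
T⁷ = [[896, 656], [328, 240]], giving [a_8, a_7]ᵀ = [[3344], [1224]].

3344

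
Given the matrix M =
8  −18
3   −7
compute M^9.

[[1538, −3078], [513, −1027]]

tr M = 1 and det M = −2, so the characteristic polynomial is λ² − (1)λ + (−2) with roots 2 and −1.
Eigenvectors give P = [[3, −2], [1, −1]] with P⁻¹ = [[1, −2], [1, −3]], and M = P·diag(2, −1)·P⁻¹.
Then M^9 = P·diag(512, −1)·P⁻¹ = [[1536, 2], [512, 1]] · [[1, −2], [1, −3]] = [[1538, −3078], [513, −1027]].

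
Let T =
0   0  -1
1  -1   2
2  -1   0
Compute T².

[[-2, 1, 0], [3, -1, -3], [-1, 1, -4]]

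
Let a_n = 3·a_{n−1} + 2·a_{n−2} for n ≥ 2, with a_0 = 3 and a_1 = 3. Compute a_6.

2319

With companion matrix Q = [[3, 2], [1, 0]], [a_n, a_{n−1}]ᵀ = Q·[a_{n−1}, a_{n−2}]ᵀ, so [a_6, a_5]ᵀ = Q⁵·[a_1, a_0]ᵀ.
Q⁵ = [[495, 278], [139, 78]], giving [a_6, a_5]ᵀ = [[2319], [651]].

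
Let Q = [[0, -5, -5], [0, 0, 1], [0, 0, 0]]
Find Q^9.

Q is strictly triangular, hence nilpotent: Q^3 = 0, so Q^9 = 0.

[[0, 0, 0], [0, 0, 0], [0, 0, 0]]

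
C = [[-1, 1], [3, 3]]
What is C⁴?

[[28, 32], [96, 156]]

C² = [[4, 2], [6, 12]]
C³ = [[2, 10], [30, 42]]
C⁴ = [[28, 32], [96, 156]]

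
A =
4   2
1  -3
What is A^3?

A^2 = [[18, 2], [1, 11]]
A^3 = [[74, 30], [15, -31]]

[[74, 30], [15, -31]]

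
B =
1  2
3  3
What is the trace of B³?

B² = [[7, 8], [12, 15]]
B³ = [[31, 38], [57, 69]]

100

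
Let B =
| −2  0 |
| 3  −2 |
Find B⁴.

[[16, 0], [−96, 16]]

B² = [[4, 0], [−12, 4]]
B³ = [[−8, 0], [36, −8]]
B⁴ = [[16, 0], [−96, 16]]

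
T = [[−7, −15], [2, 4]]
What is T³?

[[−43, −105], [14, 34]]

tr T = −3 and det T = 2, so the characteristic polynomial is λ² − (−3)λ + (2) with roots −1 and −2.
Eigenvectors give P = [[5, 3], [−2, −1]] with P⁻¹ = [[−1, −3], [2, 5]], and T = P·diag(−1, −2)·P⁻¹.
Then T³ = P·diag(−1, −8)·P⁻¹ = [[−5, −24], [2, 8]] · [[−1, −3], [2, 5]] = [[−43, −105], [14, 34]].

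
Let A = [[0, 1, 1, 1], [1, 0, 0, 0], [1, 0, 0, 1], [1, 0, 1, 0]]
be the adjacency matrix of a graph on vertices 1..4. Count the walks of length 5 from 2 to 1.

11

The number of length-5 walks from vertex 2 to vertex 1 is entry (2,1) of A^5, where A is the adjacency matrix.
A^2 = [[3, 0, 1, 1], [0, 1, 1, 1], [1, 1, 2, 1], [1, 1, 1, 2]]
A^3 = [[2, 3, 4, 4], [3, 0, 1, 1], [4, 1, 2, 3], [4, 1, 3, 2]]
A^4 = [[11, 2, 6, 6], [2, 3, 4, 4], [6, 4, 7, 6], [6, 4, 6, 7]]
A^5 = [[14, 11, 17, 17], [11, 2, 6, 6], [17, 6, 12, 13], [17, 6, 13, 12]]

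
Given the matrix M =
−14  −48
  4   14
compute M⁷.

tr M = 0 and det M = −4, so the characteristic polynomial is λ² − (0)λ + (−4) with roots −2 and 2.
Eigenvectors give P = [[4, −3], [−1, 1]] with P⁻¹ = [[1, 3], [1, 4]], and M = P·diag(−2, 2)·P⁻¹.
Then M⁷ = P·diag(−128, 128)·P⁻¹ = [[−512, −384], [128, 128]] · [[1, 3], [1, 4]] = [[−896, −3072], [256, 896]].

[[−896, −3072], [256, 896]]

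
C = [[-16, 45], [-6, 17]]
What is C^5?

tr C = 1 and det C = -2, so the characteristic polynomial is λ² − (1)λ + (-2) with roots 2 and -1.
Eigenvectors give P = [[-5, 3], [-2, 1]] with P⁻¹ = [[1, -3], [2, -5]], and C = P·diag(2, -1)·P⁻¹.
Then C^5 = P·diag(32, -1)·P⁻¹ = [[-160, -3], [-64, -1]] · [[1, -3], [2, -5]] = [[-166, 495], [-66, 197]].

[[-166, 495], [-66, 197]]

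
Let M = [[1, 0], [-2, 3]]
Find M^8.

tr M = 4 and det M = 3, so the characteristic polynomial is λ² − (4)λ + (3) with roots 1 and 3.
Eigenvectors give P = [[-1, 0], [-1, 1]] with P⁻¹ = [[-1, 0], [-1, 1]], and M = P·diag(1, 3)·P⁻¹.
Then M^8 = P·diag(1, 6561)·P⁻¹ = [[-1, 0], [-1, 6561]] · [[-1, 0], [-1, 1]] = [[1, 0], [-6560, 6561]].

[[1, 0], [-6560, 6561]]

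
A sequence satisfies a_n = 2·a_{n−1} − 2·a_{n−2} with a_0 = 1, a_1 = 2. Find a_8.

16

With companion matrix B = [[2, −2], [1, 0]], [a_n, a_{n−1}]ᵀ = B·[a_{n−1}, a_{n−2}]ᵀ, so [a_8, a_7]ᵀ = B⁷·[a_1, a_0]ᵀ.
B⁷ = [[0, 16], [−8, 16]], giving [a_8, a_7]ᵀ = [[16], [0]].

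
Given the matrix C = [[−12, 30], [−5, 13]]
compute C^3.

tr C = 1 and det C = −6, so the characteristic polynomial is λ² − (1)λ + (−6) with roots 3 and −2.
Eigenvectors give P = [[−2, 3], [−1, 1]] with P⁻¹ = [[1, −3], [1, −2]], and C = P·diag(3, −2)·P⁻¹.
Then C^3 = P·diag(27, −8)·P⁻¹ = [[−54, −24], [−27, −8]] · [[1, −3], [1, −2]] = [[−78, 210], [−35, 97]].

[[−78, 210], [−35, 97]]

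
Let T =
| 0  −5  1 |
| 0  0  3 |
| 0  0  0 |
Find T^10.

T is strictly triangular, hence nilpotent: T^3 = 0, so T^10 = 0.

[[0, 0, 0], [0, 0, 0], [0, 0, 0]]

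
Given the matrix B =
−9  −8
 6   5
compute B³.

tr B = −4 and det B = 3, so the characteristic polynomial is λ² − (−4)λ + (3) with roots −1 and −3.
Eigenvectors give P = [[−1, −4], [1, 3]] with P⁻¹ = [[3, 4], [−1, −1]], and B = P·diag(−1, −3)·P⁻¹.
Then B³ = P·diag(−1, −27)·P⁻¹ = [[1, 108], [−1, −81]] · [[3, 4], [−1, −1]] = [[−105, −104], [78, 77]].

[[−105, −104], [78, 77]]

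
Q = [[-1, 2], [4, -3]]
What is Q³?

[[-41, 42], [84, -83]]

Q² = [[9, -8], [-16, 17]]
Q³ = [[-41, 42], [84, -83]]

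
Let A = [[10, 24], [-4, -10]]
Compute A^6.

tr A = 0 and det A = -4, so the characteristic polynomial is λ² − (0)λ + (-4) with roots -2 and 2.
Eigenvectors give P = [[-2, -3], [1, 1]] with P⁻¹ = [[1, 3], [-1, -2]], and A = P·diag(-2, 2)·P⁻¹.
Then A^6 = P·diag(64, 64)·P⁻¹ = [[-128, -192], [64, 64]] · [[1, 3], [-1, -2]] = [[64, 0], [0, 64]].

[[64, 0], [0, 64]]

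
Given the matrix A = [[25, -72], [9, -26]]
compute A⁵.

tr A = -1 and det A = -2, so the characteristic polynomial is λ² − (-1)λ + (-2) with roots -2 and 1.
Eigenvectors give P = [[-8, 3], [-3, 1]] with P⁻¹ = [[1, -3], [3, -8]], and A = P·diag(-2, 1)·P⁻¹.
Then A⁵ = P·diag(-32, 1)·P⁻¹ = [[256, 3], [96, 1]] · [[1, -3], [3, -8]] = [[265, -792], [99, -296]].

[[265, -792], [99, -296]]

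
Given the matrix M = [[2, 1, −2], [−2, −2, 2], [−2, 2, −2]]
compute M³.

[[16, 18, −24], [−12, −24, 28], [−12, 40, −36]]

M² = [[6, −4, 2], [−4, 6, −4], [−4, −10, 12]]
M³ = [[16, 18, −24], [−12, −24, 28], [−12, 40, −36]]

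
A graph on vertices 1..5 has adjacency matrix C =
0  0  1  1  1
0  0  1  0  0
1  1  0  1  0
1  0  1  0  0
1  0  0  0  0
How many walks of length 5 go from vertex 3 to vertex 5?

The number of length-5 walks from vertex 3 to vertex 5 is entry (3,5) of C⁵, where C is the adjacency matrix.
C² = [[3, 1, 1, 1, 0], [1, 1, 0, 1, 0], [1, 0, 3, 1, 1], [1, 1, 1, 2, 1], [0, 0, 1, 1, 1]]
C³ = [[2, 1, 5, 4, 3], [1, 0, 3, 1, 1], [5, 3, 2, 4, 1], [4, 1, 4, 2, 1], [3, 1, 1, 1, 0]]
C⁴ = [[12, 5, 7, 7, 2], [5, 3, 2, 4, 1], [7, 2, 12, 7, 5], [7, 4, 7, 8, 4], [2, 1, 5, 4, 3]]
C⁵ = [[16, 7, 24, 19, 12], [7, 2, 12, 7, 5], [24, 12, 16, 19, 7], [19, 7, 19, 14, 7], [12, 5, 7, 7, 2]]

7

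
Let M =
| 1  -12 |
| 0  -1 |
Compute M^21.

M² = I (check: tr M = 0 and det M = -1), so M^21 = M since 21 is odd.

[[1, -12], [0, -1]]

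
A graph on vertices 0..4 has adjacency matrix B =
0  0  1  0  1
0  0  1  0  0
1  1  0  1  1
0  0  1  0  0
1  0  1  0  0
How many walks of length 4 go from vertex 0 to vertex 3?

5

The number of length-4 walks from vertex 0 to vertex 3 is entry (0,3) of B^4, where B is the adjacency matrix.
B^2 = [[2, 1, 1, 1, 1], [1, 1, 0, 1, 1], [1, 0, 4, 0, 1], [1, 1, 0, 1, 1], [1, 1, 1, 1, 2]]
B^3 = [[2, 1, 5, 1, 3], [1, 0, 4, 0, 1], [5, 4, 2, 4, 5], [1, 0, 4, 0, 1], [3, 1, 5, 1, 2]]
B^4 = [[8, 5, 7, 5, 7], [5, 4, 2, 4, 5], [7, 2, 18, 2, 7], [5, 4, 2, 4, 5], [7, 5, 7, 5, 8]]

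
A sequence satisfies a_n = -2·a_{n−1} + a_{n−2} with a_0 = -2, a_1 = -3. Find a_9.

With companion matrix Q = [[-2, 1], [1, 0]], [a_n, a_{n−1}]ᵀ = Q·[a_{n−1}, a_{n−2}]ᵀ, so [a_9, a_8]ᵀ = Q⁸·[a_1, a_0]ᵀ.
Q⁸ = [[985, -408], [-408, 169]], giving [a_9, a_8]ᵀ = [[-2139], [886]].

-2139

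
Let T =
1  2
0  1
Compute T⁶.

[[1, 12], [0, 1]]

T = I + N where N = [[0, 2], [0, 0]] is strictly upper-triangular, so N² = 0.
(I + N)⁶ = I + 6·N = [[1, 12], [0, 1]].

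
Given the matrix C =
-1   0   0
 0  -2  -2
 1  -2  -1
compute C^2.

[[1, 0, 0], [-2, 8, 6], [-2, 6, 5]]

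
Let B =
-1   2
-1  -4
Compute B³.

tr B = -5 and det B = 6, so the characteristic polynomial is λ² − (-5)λ + (6) with roots -3 and -2.
Eigenvectors give P = [[-1, -2], [1, 1]] with P⁻¹ = [[1, 2], [-1, -1]], and B = P·diag(-3, -2)·P⁻¹.
Then B³ = P·diag(-27, -8)·P⁻¹ = [[27, 16], [-27, -8]] · [[1, 2], [-1, -1]] = [[11, 38], [-19, -46]].

[[11, 38], [-19, -46]]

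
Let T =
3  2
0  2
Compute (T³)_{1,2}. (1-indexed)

T² = [[9, 10], [0, 4]]
T³ = [[27, 38], [0, 8]]

38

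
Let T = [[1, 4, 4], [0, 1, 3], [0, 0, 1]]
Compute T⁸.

T = I + N where N = [[0, 4, 4], [0, 0, 3], [0, 0, 0]] is strictly upper-triangular, so N³ = 0.
(I + N)⁸ = I + 8·N + 28·N² = [[1, 32, 368], [0, 1, 24], [0, 0, 1]].

[[1, 32, 368], [0, 1, 24], [0, 0, 1]]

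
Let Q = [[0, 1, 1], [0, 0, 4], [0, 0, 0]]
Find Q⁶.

[[0, 0, 0], [0, 0, 0], [0, 0, 0]]

Q is strictly triangular, hence nilpotent: Q³ = 0, so Q⁶ = 0.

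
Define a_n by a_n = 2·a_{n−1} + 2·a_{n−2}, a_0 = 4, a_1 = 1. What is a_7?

With companion matrix M = [[2, 2], [1, 0]], [a_n, a_{n−1}]ᵀ = M·[a_{n−1}, a_{n−2}]ᵀ, so [a_7, a_6]ᵀ = M^6·[a_1, a_0]ᵀ.
M^6 = [[328, 240], [120, 88]], giving [a_7, a_6]ᵀ = [[1288], [472]].

1288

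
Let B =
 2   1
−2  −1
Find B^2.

[[2, 1], [−2, −1]]

B² = B (a projection; rank 1, trace 1), so B^2 = B.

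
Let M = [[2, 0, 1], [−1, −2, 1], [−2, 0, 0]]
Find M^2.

[[2, 0, 2], [−2, 4, −3], [−4, 0, −2]]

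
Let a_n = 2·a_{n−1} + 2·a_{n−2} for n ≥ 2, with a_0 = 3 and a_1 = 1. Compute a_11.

58400

With companion matrix M = [[2, 2], [1, 0]], [a_n, a_{n−1}]ᵀ = M·[a_{n−1}, a_{n−2}]ᵀ, so [a_11, a_10]ᵀ = M¹⁰·[a_1, a_0]ᵀ.
M¹⁰ = [[18272, 13376], [6688, 4896]], giving [a_11, a_10]ᵀ = [[58400], [21376]].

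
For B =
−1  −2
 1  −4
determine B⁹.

[[18659, −38342], [19171, −38854]]

tr B = −5 and det B = 6, so the characteristic polynomial is λ² − (−5)λ + (6) with roots −3 and −2.
Eigenvectors give P = [[−1, 2], [−1, 1]] with P⁻¹ = [[1, −2], [1, −1]], and B = P·diag(−3, −2)·P⁻¹.
Then B⁹ = P·diag(−19683, −512)·P⁻¹ = [[19683, −1024], [19683, −512]] · [[1, −2], [1, −1]] = [[18659, −38342], [19171, −38854]].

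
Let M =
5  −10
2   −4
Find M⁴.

M² = M (a projection; rank 1, trace 1), so M⁴ = M.

[[5, −10], [2, −4]]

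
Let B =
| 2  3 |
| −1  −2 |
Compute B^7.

B² = I (check: tr B = 0 and det B = −1), so B^7 = B since 7 is odd.

[[2, 3], [−1, −2]]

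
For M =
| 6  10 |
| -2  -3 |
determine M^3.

[[36, 70], [-14, -27]]

tr M = 3 and det M = 2, so the characteristic polynomial is λ² − (3)λ + (2) with roots 1 and 2.
Eigenvectors give P = [[-2, -5], [1, 2]] with P⁻¹ = [[2, 5], [-1, -2]], and M = P·diag(1, 2)·P⁻¹.
Then M^3 = P·diag(1, 8)·P⁻¹ = [[-2, -40], [1, 16]] · [[2, 5], [-1, -2]] = [[36, 70], [-14, -27]].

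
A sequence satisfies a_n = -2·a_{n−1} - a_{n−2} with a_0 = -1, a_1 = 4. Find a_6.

With companion matrix C = [[-2, -1], [1, 0]], [a_n, a_{n−1}]ᵀ = C·[a_{n−1}, a_{n−2}]ᵀ, so [a_6, a_5]ᵀ = C^5·[a_1, a_0]ᵀ.
C^5 = [[-6, -5], [5, 4]], giving [a_6, a_5]ᵀ = [[-19], [16]].

-19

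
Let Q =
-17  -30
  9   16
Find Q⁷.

tr Q = -1 and det Q = -2, so the characteristic polynomial is λ² − (-1)λ + (-2) with roots 1 and -2.
Eigenvectors give P = [[-5, -2], [3, 1]] with P⁻¹ = [[1, 2], [-3, -5]], and Q = P·diag(1, -2)·P⁻¹.
Then Q⁷ = P·diag(1, -128)·P⁻¹ = [[-5, 256], [3, -128]] · [[1, 2], [-3, -5]] = [[-773, -1290], [387, 646]].

[[-773, -1290], [387, 646]]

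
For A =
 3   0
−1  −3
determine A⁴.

A² = [[9, 0], [0, 9]]
A³ = [[27, 0], [−9, −27]]
A⁴ = [[81, 0], [0, 81]]

[[81, 0], [0, 81]]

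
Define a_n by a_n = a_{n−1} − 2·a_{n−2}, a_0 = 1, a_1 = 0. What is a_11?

22

With companion matrix A = [[1, −2], [1, 0]], [a_n, a_{n−1}]ᵀ = A·[a_{n−1}, a_{n−2}]ᵀ, so [a_11, a_10]ᵀ = A¹⁰·[a_1, a_0]ᵀ.
A¹⁰ = [[23, 22], [−11, 34]], giving [a_11, a_10]ᵀ = [[22], [34]].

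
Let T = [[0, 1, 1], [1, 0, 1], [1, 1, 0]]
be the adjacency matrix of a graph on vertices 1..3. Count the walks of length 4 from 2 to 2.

6

The number of length-4 walks from vertex 2 to vertex 2 is entry (2,2) of T^4, where T is the adjacency matrix.
T^2 = [[2, 1, 1], [1, 2, 1], [1, 1, 2]]
T^3 = [[2, 3, 3], [3, 2, 3], [3, 3, 2]]
T^4 = [[6, 5, 5], [5, 6, 5], [5, 5, 6]]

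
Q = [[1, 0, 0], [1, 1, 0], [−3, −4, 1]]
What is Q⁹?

Q = I + N where N = [[0, 0, 0], [1, 0, 0], [−3, −4, 0]] is strictly lower-triangular, so N³ = 0.
(I + N)⁹ = I + 9·N + 36·N² = [[1, 0, 0], [9, 1, 0], [−171, −36, 1]].

[[1, 0, 0], [9, 1, 0], [−171, −36, 1]]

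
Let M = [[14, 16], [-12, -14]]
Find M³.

[[56, 64], [-48, -56]]

tr M = 0 and det M = -4, so the characteristic polynomial is λ² − (0)λ + (-4) with roots -2 and 2.
Eigenvectors give P = [[-1, -4], [1, 3]] with P⁻¹ = [[3, 4], [-1, -1]], and M = P·diag(-2, 2)·P⁻¹.
Then M³ = P·diag(-8, 8)·P⁻¹ = [[8, -32], [-8, 24]] · [[3, 4], [-1, -1]] = [[56, 64], [-48, -56]].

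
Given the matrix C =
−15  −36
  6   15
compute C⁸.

[[6561, 0], [0, 6561]]

tr C = 0 and det C = −9, so the characteristic polynomial is λ² − (0)λ + (−9) with roots 3 and −3.
Eigenvectors give P = [[−2, −3], [1, 1]] with P⁻¹ = [[1, 3], [−1, −2]], and C = P·diag(3, −3)·P⁻¹.
Then C⁸ = P·diag(6561, 6561)·P⁻¹ = [[−13122, −19683], [6561, 6561]] · [[1, 3], [−1, −2]] = [[6561, 0], [0, 6561]].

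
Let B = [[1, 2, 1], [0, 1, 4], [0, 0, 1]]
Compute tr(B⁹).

B = I + N where N = [[0, 2, 1], [0, 0, 4], [0, 0, 0]] is strictly upper-triangular, so N³ = 0.
(I + N)⁹ = I + 9·N + 36·N² = [[1, 18, 297], [0, 1, 36], [0, 0, 1]].

3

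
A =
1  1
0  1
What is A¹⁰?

A = I + N where N = [[0, 1], [0, 0]] is strictly upper-triangular, so N² = 0.
(I + N)¹⁰ = I + 10·N = [[1, 10], [0, 1]].

[[1, 10], [0, 1]]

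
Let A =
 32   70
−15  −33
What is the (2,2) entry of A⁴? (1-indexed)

tr A = −1 and det A = −6, so the characteristic polynomial is λ² − (−1)λ + (−6) with roots 2 and −3.
Eigenvectors give P = [[7, −2], [−3, 1]] with P⁻¹ = [[1, 2], [3, 7]], and A = P·diag(2, −3)·P⁻¹.
Then A⁴ = P·diag(16, 81)·P⁻¹ = [[112, −162], [−48, 81]] · [[1, 2], [3, 7]] = [[−374, −910], [195, 471]].

471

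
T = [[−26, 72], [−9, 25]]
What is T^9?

tr T = −1 and det T = −2, so the characteristic polynomial is λ² − (−1)λ + (−2) with roots 1 and −2.
Eigenvectors give P = [[−8, 3], [−3, 1]] with P⁻¹ = [[1, −3], [3, −8]], and T = P·diag(1, −2)·P⁻¹.
Then T^9 = P·diag(1, −512)·P⁻¹ = [[−8, −1536], [−3, −512]] · [[1, −3], [3, −8]] = [[−4616, 12312], [−1539, 4105]].

[[−4616, 12312], [−1539, 4105]]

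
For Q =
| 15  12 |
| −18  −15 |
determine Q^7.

tr Q = 0 and det Q = −9, so the characteristic polynomial is λ² − (0)λ + (−9) with roots −3 and 3.
Eigenvectors give P = [[−2, −1], [3, 1]] with P⁻¹ = [[1, 1], [−3, −2]], and Q = P·diag(−3, 3)·P⁻¹.
Then Q^7 = P·diag(−2187, 2187)·P⁻¹ = [[4374, −2187], [−6561, 2187]] · [[1, 1], [−3, −2]] = [[10935, 8748], [−13122, −10935]].

[[10935, 8748], [−13122, −10935]]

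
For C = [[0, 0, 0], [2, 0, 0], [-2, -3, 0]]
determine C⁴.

[[0, 0, 0], [0, 0, 0], [0, 0, 0]]

C is strictly triangular, hence nilpotent: C³ = 0, so C⁴ = 0.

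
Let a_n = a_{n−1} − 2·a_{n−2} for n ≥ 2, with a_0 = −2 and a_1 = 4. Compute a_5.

−16

With companion matrix T = [[1, −2], [1, 0]], [a_n, a_{n−1}]ᵀ = T·[a_{n−1}, a_{n−2}]ᵀ, so [a_5, a_4]ᵀ = T⁴·[a_1, a_0]ᵀ.
T⁴ = [[−1, 6], [−3, 2]], giving [a_5, a_4]ᵀ = [[−16], [−16]].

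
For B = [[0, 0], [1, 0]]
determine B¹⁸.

B is strictly triangular, hence nilpotent: B² = 0, so B¹⁸ = 0.

[[0, 0], [0, 0]]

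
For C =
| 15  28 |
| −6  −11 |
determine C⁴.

[[561, 1120], [−240, −479]]

tr C = 4 and det C = 3, so the characteristic polynomial is λ² − (4)λ + (3) with roots 1 and 3.
Eigenvectors give P = [[−2, −7], [1, 3]] with P⁻¹ = [[3, 7], [−1, −2]], and C = P·diag(1, 3)·P⁻¹.
Then C⁴ = P·diag(1, 81)·P⁻¹ = [[−2, −567], [1, 243]] · [[3, 7], [−1, −2]] = [[561, 1120], [−240, −479]].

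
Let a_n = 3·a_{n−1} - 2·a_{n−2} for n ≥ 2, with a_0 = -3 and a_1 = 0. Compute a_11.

With companion matrix B = [[3, -2], [1, 0]], [a_n, a_{n−1}]ᵀ = B·[a_{n−1}, a_{n−2}]ᵀ, so [a_11, a_10]ᵀ = B^10·[a_1, a_0]ᵀ.
B^10 = [[2047, -2046], [1023, -1022]], giving [a_11, a_10]ᵀ = [[6138], [3066]].

6138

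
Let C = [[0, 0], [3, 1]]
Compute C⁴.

[[0, 0], [3, 1]]

C² = [[0, 0], [3, 1]]
C³ = [[0, 0], [3, 1]]
C⁴ = [[0, 0], [3, 1]]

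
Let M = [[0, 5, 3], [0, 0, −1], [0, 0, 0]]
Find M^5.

[[0, 0, 0], [0, 0, 0], [0, 0, 0]]

M is strictly triangular, hence nilpotent: M^3 = 0, so M^5 = 0.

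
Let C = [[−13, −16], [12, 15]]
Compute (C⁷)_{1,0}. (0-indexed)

tr C = 2 and det C = −3, so the characteristic polynomial is λ² − (2)λ + (−3) with roots 3 and −1.
Eigenvectors give P = [[1, 4], [−1, −3]] with P⁻¹ = [[−3, −4], [1, 1]], and C = P·diag(3, −1)·P⁻¹.
Then C⁷ = P·diag(2187, −1)·P⁻¹ = [[2187, −4], [−2187, 3]] · [[−3, −4], [1, 1]] = [[−6565, −8752], [6564, 8751]].

6564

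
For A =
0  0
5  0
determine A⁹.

[[0, 0], [0, 0]]

A is strictly triangular, hence nilpotent: A² = 0, so A⁹ = 0.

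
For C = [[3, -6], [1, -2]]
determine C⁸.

[[3, -6], [1, -2]]

C² = C (a projection; rank 1, trace 1), so C⁸ = C.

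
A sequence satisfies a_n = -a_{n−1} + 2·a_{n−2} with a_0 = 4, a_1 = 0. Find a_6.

With companion matrix C = [[-1, 2], [1, 0]], [a_n, a_{n−1}]ᵀ = C·[a_{n−1}, a_{n−2}]ᵀ, so [a_6, a_5]ᵀ = C⁵·[a_1, a_0]ᵀ.
C⁵ = [[-21, 22], [11, -10]], giving [a_6, a_5]ᵀ = [[88], [-40]].

88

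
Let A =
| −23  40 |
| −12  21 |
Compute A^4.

[[481, −800], [240, −399]]

tr A = −2 and det A = −3, so the characteristic polynomial is λ² − (−2)λ + (−3) with roots 1 and −3.
Eigenvectors give P = [[−5, 2], [−3, 1]] with P⁻¹ = [[1, −2], [3, −5]], and A = P·diag(1, −3)·P⁻¹.
Then A^4 = P·diag(1, 81)·P⁻¹ = [[−5, 162], [−3, 81]] · [[1, −2], [3, −5]] = [[481, −800], [240, −399]].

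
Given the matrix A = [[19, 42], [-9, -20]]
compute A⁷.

tr A = -1 and det A = -2, so the characteristic polynomial is λ² − (-1)λ + (-2) with roots 1 and -2.
Eigenvectors give P = [[-7, 2], [3, -1]] with P⁻¹ = [[-1, -2], [-3, -7]], and A = P·diag(1, -2)·P⁻¹.
Then A⁷ = P·diag(1, -128)·P⁻¹ = [[-7, -256], [3, 128]] · [[-1, -2], [-3, -7]] = [[775, 1806], [-387, -902]].

[[775, 1806], [-387, -902]]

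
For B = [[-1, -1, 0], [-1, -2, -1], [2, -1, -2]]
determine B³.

B² = [[2, 3, 1], [1, 6, 4], [-5, 2, 5]]
B³ = [[-3, -9, -5], [1, -17, -14], [13, -4, -12]]

[[-3, -9, -5], [1, -17, -14], [13, -4, -12]]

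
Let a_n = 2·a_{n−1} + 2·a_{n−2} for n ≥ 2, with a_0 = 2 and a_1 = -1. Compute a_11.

8480

With companion matrix Q = [[2, 2], [1, 0]], [a_n, a_{n−1}]ᵀ = Q·[a_{n−1}, a_{n−2}]ᵀ, so [a_11, a_10]ᵀ = Q¹⁰·[a_1, a_0]ᵀ.
Q¹⁰ = [[18272, 13376], [6688, 4896]], giving [a_11, a_10]ᵀ = [[8480], [3104]].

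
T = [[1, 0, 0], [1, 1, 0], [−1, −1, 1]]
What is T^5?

T = I + N where N = [[0, 0, 0], [1, 0, 0], [−1, −1, 0]] is strictly lower-triangular, so N^3 = 0.
(I + N)^5 = I + 5·N + 10·N^2 = [[1, 0, 0], [5, 1, 0], [−15, −5, 1]].

[[1, 0, 0], [5, 1, 0], [−15, −5, 1]]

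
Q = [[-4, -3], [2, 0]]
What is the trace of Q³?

8

Q² = [[10, 12], [-8, -6]]
Q³ = [[-16, -30], [20, 24]]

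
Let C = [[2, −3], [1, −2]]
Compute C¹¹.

C² = I (check: tr C = 0 and det C = −1), so C¹¹ = C since 11 is odd.

[[2, −3], [1, −2]]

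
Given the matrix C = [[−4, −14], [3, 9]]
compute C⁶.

[[−3926, −9310], [1995, 4719]]

tr C = 5 and det C = 6, so the characteristic polynomial is λ² − (5)λ + (6) with roots 3 and 2.
Eigenvectors give P = [[−2, 7], [1, −3]] with P⁻¹ = [[3, 7], [1, 2]], and C = P·diag(3, 2)·P⁻¹.
Then C⁶ = P·diag(729, 64)·P⁻¹ = [[−1458, 448], [729, −192]] · [[3, 7], [1, 2]] = [[−3926, −9310], [1995, 4719]].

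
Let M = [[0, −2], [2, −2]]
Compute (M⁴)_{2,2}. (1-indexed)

−16

M² = [[−4, 4], [−4, 0]]
M³ = [[8, 0], [0, 8]]
M⁴ = [[0, −16], [16, −16]]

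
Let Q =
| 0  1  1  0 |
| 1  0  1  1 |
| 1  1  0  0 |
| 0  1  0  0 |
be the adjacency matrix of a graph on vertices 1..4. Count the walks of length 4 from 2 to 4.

2

The number of length-4 walks from vertex 2 to vertex 4 is entry (2,4) of Q⁴, where Q is the adjacency matrix.
Q² = [[2, 1, 1, 1], [1, 3, 1, 0], [1, 1, 2, 1], [1, 0, 1, 1]]
Q³ = [[2, 4, 3, 1], [4, 2, 4, 3], [3, 4, 2, 1], [1, 3, 1, 0]]
Q⁴ = [[7, 6, 6, 4], [6, 11, 6, 2], [6, 6, 7, 4], [4, 2, 4, 3]]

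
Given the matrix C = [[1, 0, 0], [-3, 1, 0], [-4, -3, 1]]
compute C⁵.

C = I + N where N = [[0, 0, 0], [-3, 0, 0], [-4, -3, 0]] is strictly lower-triangular, so N³ = 0.
(I + N)⁵ = I + 5·N + 10·N² = [[1, 0, 0], [-15, 1, 0], [70, -15, 1]].

[[1, 0, 0], [-15, 1, 0], [70, -15, 1]]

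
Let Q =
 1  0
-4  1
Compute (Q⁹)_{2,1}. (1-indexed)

-36

Q = I + N where N = [[0, 0], [-4, 0]] is strictly lower-triangular, so N² = 0.
(I + N)⁹ = I + 9·N = [[1, 0], [-36, 1]].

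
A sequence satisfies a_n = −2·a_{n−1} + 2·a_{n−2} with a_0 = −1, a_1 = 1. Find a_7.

With companion matrix C = [[−2, 2], [1, 0]], [a_n, a_{n−1}]ᵀ = C·[a_{n−1}, a_{n−2}]ᵀ, so [a_7, a_6]ᵀ = C^6·[a_1, a_0]ᵀ.
C^6 = [[328, −240], [−120, 88]], giving [a_7, a_6]ᵀ = [[568], [−208]].

568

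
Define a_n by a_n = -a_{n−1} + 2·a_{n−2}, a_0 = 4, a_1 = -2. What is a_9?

-1022

With companion matrix A = [[-1, 2], [1, 0]], [a_n, a_{n−1}]ᵀ = A·[a_{n−1}, a_{n−2}]ᵀ, so [a_9, a_8]ᵀ = A⁸·[a_1, a_0]ᵀ.
A⁸ = [[171, -170], [-85, 86]], giving [a_9, a_8]ᵀ = [[-1022], [514]].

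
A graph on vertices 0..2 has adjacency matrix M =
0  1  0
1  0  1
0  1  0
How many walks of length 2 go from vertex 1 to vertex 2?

The number of length-2 walks from vertex 1 to vertex 2 is entry (1,2) of M², where M is the adjacency matrix.
M² = [[1, 0, 1], [0, 2, 0], [1, 0, 1]]

0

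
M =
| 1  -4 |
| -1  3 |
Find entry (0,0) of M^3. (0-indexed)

21

M^2 = [[5, -16], [-4, 13]]
M^3 = [[21, -68], [-17, 55]]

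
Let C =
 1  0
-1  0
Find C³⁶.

C² = C (a projection; rank 1, trace 1), so C³⁶ = C.

[[1, 0], [-1, 0]]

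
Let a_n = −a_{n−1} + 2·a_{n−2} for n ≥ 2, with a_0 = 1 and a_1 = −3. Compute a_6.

With companion matrix A = [[−1, 2], [1, 0]], [a_n, a_{n−1}]ᵀ = A·[a_{n−1}, a_{n−2}]ᵀ, so [a_6, a_5]ᵀ = A^5·[a_1, a_0]ᵀ.
A^5 = [[−21, 22], [11, −10]], giving [a_6, a_5]ᵀ = [[85], [−43]].

85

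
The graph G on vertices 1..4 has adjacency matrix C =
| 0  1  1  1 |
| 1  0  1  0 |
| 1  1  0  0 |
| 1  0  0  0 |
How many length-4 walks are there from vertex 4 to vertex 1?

2

The number of length-4 walks from vertex 4 to vertex 1 is entry (4,1) of C^4, where C is the adjacency matrix.
C^2 = [[3, 1, 1, 0], [1, 2, 1, 1], [1, 1, 2, 1], [0, 1, 1, 1]]
C^3 = [[2, 4, 4, 3], [4, 2, 3, 1], [4, 3, 2, 1], [3, 1, 1, 0]]
C^4 = [[11, 6, 6, 2], [6, 7, 6, 4], [6, 6, 7, 4], [2, 4, 4, 3]]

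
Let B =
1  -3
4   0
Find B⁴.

[[109, 69], [-92, 132]]

B² = [[-11, -3], [4, -12]]
B³ = [[-23, 33], [-44, -12]]
B⁴ = [[109, 69], [-92, 132]]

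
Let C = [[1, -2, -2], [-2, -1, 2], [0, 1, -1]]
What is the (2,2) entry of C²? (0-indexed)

3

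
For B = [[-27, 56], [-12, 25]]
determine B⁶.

tr B = -2 and det B = -3, so the characteristic polynomial is λ² − (-2)λ + (-3) with roots -3 and 1.
Eigenvectors give P = [[-7, -2], [-3, -1]] with P⁻¹ = [[-1, 2], [3, -7]], and B = P·diag(-3, 1)·P⁻¹.
Then B⁶ = P·diag(729, 1)·P⁻¹ = [[-5103, -2], [-2187, -1]] · [[-1, 2], [3, -7]] = [[5097, -10192], [2184, -4367]].

[[5097, -10192], [2184, -4367]]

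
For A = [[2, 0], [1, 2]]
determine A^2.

[[4, 0], [4, 4]]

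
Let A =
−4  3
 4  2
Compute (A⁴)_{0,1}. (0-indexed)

−264

A² = [[28, −6], [−8, 16]]
A³ = [[−136, 72], [96, 8]]
A⁴ = [[832, −264], [−352, 304]]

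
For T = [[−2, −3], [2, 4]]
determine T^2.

[[−2, −6], [4, 10]]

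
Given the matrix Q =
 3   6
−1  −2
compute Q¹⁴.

Q² = Q (a projection; rank 1, trace 1), so Q¹⁴ = Q.

[[3, 6], [−1, −2]]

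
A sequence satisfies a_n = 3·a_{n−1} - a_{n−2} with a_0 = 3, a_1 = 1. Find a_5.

With companion matrix M = [[3, -1], [1, 0]], [a_n, a_{n−1}]ᵀ = M·[a_{n−1}, a_{n−2}]ᵀ, so [a_5, a_4]ᵀ = M⁴·[a_1, a_0]ᵀ.
M⁴ = [[55, -21], [21, -8]], giving [a_5, a_4]ᵀ = [[-8], [-3]].

-8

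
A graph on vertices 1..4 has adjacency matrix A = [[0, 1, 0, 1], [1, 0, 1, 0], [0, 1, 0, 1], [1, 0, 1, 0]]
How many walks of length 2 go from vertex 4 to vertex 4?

The number of length-2 walks from vertex 4 to vertex 4 is entry (4,4) of A^2, where A is the adjacency matrix.
A^2 = [[2, 0, 2, 0], [0, 2, 0, 2], [2, 0, 2, 0], [0, 2, 0, 2]]

2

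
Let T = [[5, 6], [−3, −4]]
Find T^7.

[[257, 258], [−129, −130]]

tr T = 1 and det T = −2, so the characteristic polynomial is λ² − (1)λ + (−2) with roots −1 and 2.
Eigenvectors give P = [[1, −2], [−1, 1]] with P⁻¹ = [[−1, −2], [−1, −1]], and T = P·diag(−1, 2)·P⁻¹.
Then T^7 = P·diag(−1, 128)·P⁻¹ = [[−1, −256], [1, 128]] · [[−1, −2], [−1, −1]] = [[257, 258], [−129, −130]].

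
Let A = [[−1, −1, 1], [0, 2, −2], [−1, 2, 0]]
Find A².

[[0, 1, 1], [2, 0, −4], [1, 5, −5]]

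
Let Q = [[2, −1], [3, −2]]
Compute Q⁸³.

[[2, −1], [3, −2]]

Q² = I (check: tr Q = 0 and det Q = −1), so Q⁸³ = Q since 83 is odd.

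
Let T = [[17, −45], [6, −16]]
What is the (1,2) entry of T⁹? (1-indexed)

tr T = 1 and det T = −2, so the characteristic polynomial is λ² − (1)λ + (−2) with roots 2 and −1.
Eigenvectors give P = [[3, 5], [1, 2]] with P⁻¹ = [[2, −5], [−1, 3]], and T = P·diag(2, −1)·P⁻¹.
Then T⁹ = P·diag(512, −1)·P⁻¹ = [[1536, −5], [512, −2]] · [[2, −5], [−1, 3]] = [[3077, −7695], [1026, −2566]].

−7695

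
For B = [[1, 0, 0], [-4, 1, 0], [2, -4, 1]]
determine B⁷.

B = I + N where N = [[0, 0, 0], [-4, 0, 0], [2, -4, 0]] is strictly lower-triangular, so N³ = 0.
(I + N)⁷ = I + 7·N + 21·N² = [[1, 0, 0], [-28, 1, 0], [350, -28, 1]].

[[1, 0, 0], [-28, 1, 0], [350, -28, 1]]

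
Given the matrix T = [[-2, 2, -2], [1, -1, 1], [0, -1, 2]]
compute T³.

[[-16, 14, -12], [8, -7, 6], [1, -4, 7]]

T² = [[6, -4, 2], [-3, 2, -1], [-1, -1, 3]]
T³ = [[-16, 14, -12], [8, -7, 6], [1, -4, 7]]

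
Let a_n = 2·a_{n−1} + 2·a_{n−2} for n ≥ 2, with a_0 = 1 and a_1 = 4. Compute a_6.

568

With companion matrix Q = [[2, 2], [1, 0]], [a_n, a_{n−1}]ᵀ = Q·[a_{n−1}, a_{n−2}]ᵀ, so [a_6, a_5]ᵀ = Q⁵·[a_1, a_0]ᵀ.
Q⁵ = [[120, 88], [44, 32]], giving [a_6, a_5]ᵀ = [[568], [208]].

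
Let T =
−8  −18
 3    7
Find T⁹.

[[−1538, −3078], [513, 1027]]

tr T = −1 and det T = −2, so the characteristic polynomial is λ² − (−1)λ + (−2) with roots 1 and −2.
Eigenvectors give P = [[−2, −3], [1, 1]] with P⁻¹ = [[1, 3], [−1, −2]], and T = P·diag(1, −2)·P⁻¹.
Then T⁹ = P·diag(1, −512)·P⁻¹ = [[−2, 1536], [1, −512]] · [[1, 3], [−1, −2]] = [[−1538, −3078], [513, 1027]].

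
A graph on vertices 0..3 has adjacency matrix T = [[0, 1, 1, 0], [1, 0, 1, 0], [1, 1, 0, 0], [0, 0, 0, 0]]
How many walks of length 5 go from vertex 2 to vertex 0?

11

The number of length-5 walks from vertex 2 to vertex 0 is entry (2,0) of T⁵, where T is the adjacency matrix.
T² = [[2, 1, 1, 0], [1, 2, 1, 0], [1, 1, 2, 0], [0, 0, 0, 0]]
T³ = [[2, 3, 3, 0], [3, 2, 3, 0], [3, 3, 2, 0], [0, 0, 0, 0]]
T⁴ = [[6, 5, 5, 0], [5, 6, 5, 0], [5, 5, 6, 0], [0, 0, 0, 0]]
T⁵ = [[10, 11, 11, 0], [11, 10, 11, 0], [11, 11, 10, 0], [0, 0, 0, 0]]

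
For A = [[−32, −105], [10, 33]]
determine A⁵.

tr A = 1 and det A = −6, so the characteristic polynomial is λ² − (1)λ + (−6) with roots −2 and 3.
Eigenvectors give P = [[7, −3], [−2, 1]] with P⁻¹ = [[1, 3], [2, 7]], and A = P·diag(−2, 3)·P⁻¹.
Then A⁵ = P·diag(−32, 243)·P⁻¹ = [[−224, −729], [64, 243]] · [[1, 3], [2, 7]] = [[−1682, −5775], [550, 1893]].

[[−1682, −5775], [550, 1893]]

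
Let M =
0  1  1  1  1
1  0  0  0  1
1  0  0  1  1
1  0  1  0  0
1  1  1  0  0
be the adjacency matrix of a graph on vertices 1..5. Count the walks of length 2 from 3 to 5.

1

The number of length-2 walks from vertex 3 to vertex 5 is entry (3,5) of M^2, where M is the adjacency matrix.
M^2 = [[4, 1, 2, 1, 2], [1, 2, 2, 1, 1], [2, 2, 3, 1, 1], [1, 1, 1, 2, 2], [2, 1, 1, 2, 3]]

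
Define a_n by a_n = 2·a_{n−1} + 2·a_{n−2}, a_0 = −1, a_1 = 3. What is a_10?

15168

With companion matrix A = [[2, 2], [1, 0]], [a_n, a_{n−1}]ᵀ = A·[a_{n−1}, a_{n−2}]ᵀ, so [a_10, a_9]ᵀ = A⁹·[a_1, a_0]ᵀ.
A⁹ = [[6688, 4896], [2448, 1792]], giving [a_10, a_9]ᵀ = [[15168], [5552]].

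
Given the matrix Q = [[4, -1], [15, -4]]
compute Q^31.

Q² = I (check: tr Q = 0 and det Q = -1), so Q^31 = Q since 31 is odd.

[[4, -1], [15, -4]]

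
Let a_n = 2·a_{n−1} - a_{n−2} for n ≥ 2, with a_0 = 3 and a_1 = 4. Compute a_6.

9

With companion matrix Q = [[2, -1], [1, 0]], [a_n, a_{n−1}]ᵀ = Q·[a_{n−1}, a_{n−2}]ᵀ, so [a_6, a_5]ᵀ = Q⁵·[a_1, a_0]ᵀ.
Q⁵ = [[6, -5], [5, -4]], giving [a_6, a_5]ᵀ = [[9], [8]].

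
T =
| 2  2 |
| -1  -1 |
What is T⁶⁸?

T² = T (a projection; rank 1, trace 1), so T⁶⁸ = T.

[[2, 2], [-1, -1]]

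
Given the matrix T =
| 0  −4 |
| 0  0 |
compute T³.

T is strictly triangular, hence nilpotent: T² = 0, so T³ = 0.

[[0, 0], [0, 0]]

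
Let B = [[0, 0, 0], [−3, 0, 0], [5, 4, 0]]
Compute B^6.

B is strictly triangular, hence nilpotent: B^3 = 0, so B^6 = 0.

[[0, 0, 0], [0, 0, 0], [0, 0, 0]]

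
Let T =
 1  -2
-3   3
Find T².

[[7, -8], [-12, 15]]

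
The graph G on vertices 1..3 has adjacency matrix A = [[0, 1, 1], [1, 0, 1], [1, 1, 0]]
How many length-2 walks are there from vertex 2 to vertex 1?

1

The number of length-2 walks from vertex 2 to vertex 1 is entry (2,1) of A², where A is the adjacency matrix.
A² = [[2, 1, 1], [1, 2, 1], [1, 1, 2]]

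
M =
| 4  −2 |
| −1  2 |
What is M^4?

[[396, −288], [−144, 108]]

M^2 = [[18, −12], [−6, 6]]
M^3 = [[84, −60], [−30, 24]]
M^4 = [[396, −288], [−144, 108]]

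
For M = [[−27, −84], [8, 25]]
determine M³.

tr M = −2 and det M = −3, so the characteristic polynomial is λ² − (−2)λ + (−3) with roots −3 and 1.
Eigenvectors give P = [[−7, 3], [2, −1]] with P⁻¹ = [[−1, −3], [−2, −7]], and M = P·diag(−3, 1)·P⁻¹.
Then M³ = P·diag(−27, 1)·P⁻¹ = [[189, 3], [−54, −1]] · [[−1, −3], [−2, −7]] = [[−195, −588], [56, 169]].

[[−195, −588], [56, 169]]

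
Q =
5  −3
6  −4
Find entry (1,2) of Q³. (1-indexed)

−9

tr Q = 1 and det Q = −2, so the characteristic polynomial is λ² − (1)λ + (−2) with roots −1 and 2.
Eigenvectors give P = [[−1, −1], [−2, −1]] with P⁻¹ = [[1, −1], [−2, 1]], and Q = P·diag(−1, 2)·P⁻¹.
Then Q³ = P·diag(−1, 8)·P⁻¹ = [[1, −8], [2, −8]] · [[1, −1], [−2, 1]] = [[17, −9], [18, −10]].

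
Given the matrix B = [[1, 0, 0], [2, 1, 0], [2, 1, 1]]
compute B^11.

B = I + N where N = [[0, 0, 0], [2, 0, 0], [2, 1, 0]] is strictly lower-triangular, so N^3 = 0.
(I + N)^11 = I + 11·N + 55·N^2 = [[1, 0, 0], [22, 1, 0], [132, 11, 1]].

[[1, 0, 0], [22, 1, 0], [132, 11, 1]]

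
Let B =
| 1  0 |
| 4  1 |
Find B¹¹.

B = I + N where N = [[0, 0], [4, 0]] is strictly lower-triangular, so N² = 0.
(I + N)¹¹ = I + 11·N = [[1, 0], [44, 1]].

[[1, 0], [44, 1]]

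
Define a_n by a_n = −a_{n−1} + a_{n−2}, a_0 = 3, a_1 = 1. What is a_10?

47

With companion matrix Q = [[−1, 1], [1, 0]], [a_n, a_{n−1}]ᵀ = Q·[a_{n−1}, a_{n−2}]ᵀ, so [a_10, a_9]ᵀ = Q⁹·[a_1, a_0]ᵀ.
Q⁹ = [[−55, 34], [34, −21]], giving [a_10, a_9]ᵀ = [[47], [−29]].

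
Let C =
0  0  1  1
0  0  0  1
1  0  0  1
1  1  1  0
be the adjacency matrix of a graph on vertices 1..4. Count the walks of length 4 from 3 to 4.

6

The number of length-4 walks from vertex 3 to vertex 4 is entry (3,4) of C^4, where C is the adjacency matrix.
C^2 = [[2, 1, 1, 1], [1, 1, 1, 0], [1, 1, 2, 1], [1, 0, 1, 3]]
C^3 = [[2, 1, 3, 4], [1, 0, 1, 3], [3, 1, 2, 4], [4, 3, 4, 2]]
C^4 = [[7, 4, 6, 6], [4, 3, 4, 2], [6, 4, 7, 6], [6, 2, 6, 11]]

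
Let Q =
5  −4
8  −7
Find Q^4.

[[−79, 80], [−160, 161]]

tr Q = −2 and det Q = −3, so the characteristic polynomial is λ² − (−2)λ + (−3) with roots −3 and 1.
Eigenvectors give P = [[1, 1], [2, 1]] with P⁻¹ = [[−1, 1], [2, −1]], and Q = P·diag(−3, 1)·P⁻¹.
Then Q^4 = P·diag(81, 1)·P⁻¹ = [[81, 1], [162, 1]] · [[−1, 1], [2, −1]] = [[−79, 80], [−160, 161]].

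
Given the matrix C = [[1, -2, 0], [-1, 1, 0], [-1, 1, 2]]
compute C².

[[3, -4, 0], [-2, 3, 0], [-4, 5, 4]]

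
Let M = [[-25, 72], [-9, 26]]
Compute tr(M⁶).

tr M = 1 and det M = -2, so the characteristic polynomial is λ² − (1)λ + (-2) with roots 2 and -1.
Eigenvectors give P = [[-8, 3], [-3, 1]] with P⁻¹ = [[1, -3], [3, -8]], and M = P·diag(2, -1)·P⁻¹.
Then M⁶ = P·diag(64, 1)·P⁻¹ = [[-512, 3], [-192, 1]] · [[1, -3], [3, -8]] = [[-503, 1512], [-189, 568]].

65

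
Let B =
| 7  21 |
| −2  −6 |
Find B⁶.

[[7, 21], [−2, −6]]

B² = B (a projection; rank 1, trace 1), so B⁶ = B.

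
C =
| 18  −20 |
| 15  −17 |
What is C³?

[[132, −140], [105, −113]]

tr C = 1 and det C = −6, so the characteristic polynomial is λ² − (1)λ + (−6) with roots −2 and 3.
Eigenvectors give P = [[1, 4], [1, 3]] with P⁻¹ = [[−3, 4], [1, −1]], and C = P·diag(−2, 3)·P⁻¹.
Then C³ = P·diag(−8, 27)·P⁻¹ = [[−8, 108], [−8, 81]] · [[−3, 4], [1, −1]] = [[132, −140], [105, −113]].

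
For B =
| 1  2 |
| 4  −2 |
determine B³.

B² = [[9, −2], [−4, 12]]
B³ = [[1, 22], [44, −32]]

[[1, 22], [44, −32]]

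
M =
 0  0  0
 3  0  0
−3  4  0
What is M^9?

[[0, 0, 0], [0, 0, 0], [0, 0, 0]]

M is strictly triangular, hence nilpotent: M^3 = 0, so M^9 = 0.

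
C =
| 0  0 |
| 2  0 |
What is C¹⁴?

C is strictly triangular, hence nilpotent: C² = 0, so C¹⁴ = 0.

[[0, 0], [0, 0]]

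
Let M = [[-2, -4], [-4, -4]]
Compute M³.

M² = [[20, 24], [24, 32]]
M³ = [[-136, -176], [-176, -224]]

[[-136, -176], [-176, -224]]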